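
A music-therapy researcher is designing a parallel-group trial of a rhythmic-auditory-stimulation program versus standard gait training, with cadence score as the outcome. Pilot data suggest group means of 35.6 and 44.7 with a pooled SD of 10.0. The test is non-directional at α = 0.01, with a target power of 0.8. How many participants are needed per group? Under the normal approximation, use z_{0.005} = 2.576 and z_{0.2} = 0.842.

n = 29 per group

Cohen's d = |M₁ − M₂| / SD_pooled = |35.6 − 44.7| / 10.0 = 9.1 / 10.0 = 0.910.
For two independent groups with equal n: n = 2·((z_{α/2} + z_β) / d)².
z_{α/2} + z_β = 2.576 + 0.842 = 3.418.
n = 2 × (3.418 / 0.910)² = 2 × 3.756² = 2 × 14.11 = 28.2.
Round up to the next whole participant.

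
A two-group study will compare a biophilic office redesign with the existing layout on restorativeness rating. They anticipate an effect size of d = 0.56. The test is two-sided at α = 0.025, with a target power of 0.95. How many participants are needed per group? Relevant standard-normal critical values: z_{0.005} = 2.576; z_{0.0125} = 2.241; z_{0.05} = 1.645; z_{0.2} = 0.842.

n = 97 per group

For two independent groups with equal n: n = 2·((z_{α/2} + z_β) / d)².
z_{α/2} + z_β = 2.241 + 1.645 = 3.886.
n = 2 × (3.886 / 0.56)² = 2 × 6.939² = 2 × 48.15 = 96.3.
Round up to the next whole participant.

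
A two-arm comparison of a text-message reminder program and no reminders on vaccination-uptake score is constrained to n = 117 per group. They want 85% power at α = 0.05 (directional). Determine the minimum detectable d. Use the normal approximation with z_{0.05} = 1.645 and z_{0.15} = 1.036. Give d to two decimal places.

For two independent groups of n = 117 each: d_min = (z_{α} + z_β)·√(2/n).
z-sum = 1.645 + 1.036 = 2.681.
d_min = 2.681 × √(2/117) = 2.681 × 0.1307 = 0.351.

d_min ≈ 0.35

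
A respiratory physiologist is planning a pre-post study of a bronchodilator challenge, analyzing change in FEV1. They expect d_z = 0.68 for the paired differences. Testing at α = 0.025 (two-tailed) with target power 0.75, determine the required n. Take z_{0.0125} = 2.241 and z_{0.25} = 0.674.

For a paired (one-sample on differences) test: n = ((z_{α/2} + z_β) / d)².
z_{α/2} + z_β = 2.241 + 0.674 = 2.915.
n = (2.915 / 0.68)² = 4.287² = 18.38.
Round up.

n = 19 pairs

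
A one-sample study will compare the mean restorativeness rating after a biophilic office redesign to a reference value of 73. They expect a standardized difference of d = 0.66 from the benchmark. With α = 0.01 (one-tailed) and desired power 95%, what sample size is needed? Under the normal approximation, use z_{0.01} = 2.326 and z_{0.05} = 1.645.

For a one-sample test: n = ((z_{α} + z_β) / d)².
z_{α} + z_β = 2.326 + 1.645 = 3.971.
n = (3.971 / 0.66)² = 6.017² = 36.20.
Round up.

n = 37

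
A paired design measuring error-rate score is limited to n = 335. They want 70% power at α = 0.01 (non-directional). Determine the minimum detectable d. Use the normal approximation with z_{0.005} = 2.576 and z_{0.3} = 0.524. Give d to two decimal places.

d_min ≈ 0.17

For a single sample (or paired design) of n = 335: d_min = (z_{α/2} + z_β)/√n.
z-sum = 2.576 + 0.524 = 3.100.
d_min = 3.100 / √335 = 3.100 / 18.303 = 0.169.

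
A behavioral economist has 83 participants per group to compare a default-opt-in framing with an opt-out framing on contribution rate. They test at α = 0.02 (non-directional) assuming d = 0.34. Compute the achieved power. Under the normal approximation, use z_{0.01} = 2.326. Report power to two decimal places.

power ≈ 0.45

For two equal groups, power = Φ(d·√(n/2) − z_{α/2}).
d·√(n/2) = 0.34 × √(83/2) = 0.34 × 6.442 = 2.190.
z_β = 2.190 − 2.326 = -0.136.
Power = Φ(-0.136) = 0.446.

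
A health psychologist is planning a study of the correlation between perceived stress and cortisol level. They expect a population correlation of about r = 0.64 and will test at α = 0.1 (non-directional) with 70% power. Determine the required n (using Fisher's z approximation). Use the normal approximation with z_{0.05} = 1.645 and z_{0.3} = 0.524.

Fisher's z: C = ½·ln((1+r)/(1−r)) = ½·ln(4.5556) = 0.7582.
n = ((z_{α/2} + z_β)/C)² + 3.
(1.645 + 0.524) / 0.7582 = 2.169 / 0.7582 = 2.861.
n = 2.861² + 3 = 8.18 + 3 = 11.2.
Round up.

n = 12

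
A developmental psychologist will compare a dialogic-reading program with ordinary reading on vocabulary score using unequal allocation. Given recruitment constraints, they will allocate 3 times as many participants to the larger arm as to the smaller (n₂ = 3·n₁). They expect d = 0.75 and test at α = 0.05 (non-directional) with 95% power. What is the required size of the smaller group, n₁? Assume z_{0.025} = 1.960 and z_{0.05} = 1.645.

With allocation ratio k = n₂/n₁ = 3, Var(x̄₁−x̄₂) = σ²(1/n₁ + 1/(k·n₁)) = σ²·(k+1)/(k·n₁).
So n₁ = (1 + 1/k)·((z_{α/2} + z_β)/d)² = 1.333 × (3.605/0.75)².
n₁ = 1.333 × 23.10 = 30.8.
Round up: n₁ = 31, giving n₂ = 3 × 31 = 93.

n₁ = 31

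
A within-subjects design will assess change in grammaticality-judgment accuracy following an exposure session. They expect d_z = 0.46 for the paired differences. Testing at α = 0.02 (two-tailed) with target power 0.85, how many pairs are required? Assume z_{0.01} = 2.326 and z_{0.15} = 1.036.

For a paired (one-sample on differences) test: n = ((z_{α/2} + z_β) / d)².
z_{α/2} + z_β = 2.326 + 1.036 = 3.362.
n = (3.362 / 0.46)² = 7.309² = 53.42.
Round up.

n = 54 pairs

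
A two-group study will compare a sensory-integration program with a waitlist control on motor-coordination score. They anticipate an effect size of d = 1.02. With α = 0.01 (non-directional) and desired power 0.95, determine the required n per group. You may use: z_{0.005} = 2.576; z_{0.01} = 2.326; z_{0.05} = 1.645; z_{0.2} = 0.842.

n = 35 per group

For two independent groups with equal n: n = 2·((z_{α/2} + z_β) / d)².
z_{α/2} + z_β = 2.576 + 1.645 = 4.221.
n = 2 × (4.221 / 1.02)² = 2 × 4.138² = 2 × 17.12 = 34.2.
Round up to the next whole participant.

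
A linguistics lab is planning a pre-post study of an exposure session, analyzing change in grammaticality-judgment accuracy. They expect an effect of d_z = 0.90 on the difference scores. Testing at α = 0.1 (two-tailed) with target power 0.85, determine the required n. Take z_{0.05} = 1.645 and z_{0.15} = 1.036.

For a paired (one-sample on differences) test: n = ((z_{α/2} + z_β) / d)².
z_{α/2} + z_β = 1.645 + 1.036 = 2.681.
n = (2.681 / 0.90)² = 2.979² = 8.87.
Round up.

n = 9 pairs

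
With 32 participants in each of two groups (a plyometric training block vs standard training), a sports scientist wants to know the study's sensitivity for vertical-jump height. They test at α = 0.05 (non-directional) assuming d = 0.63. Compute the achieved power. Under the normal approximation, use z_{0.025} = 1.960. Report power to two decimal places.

For two equal groups, power = Φ(d·√(n/2) − z_{α/2}).
d·√(n/2) = 0.63 × √(32/2) = 0.63 × 4.000 = 2.520.
z_β = 2.520 − 1.960 = 0.560.
Power = Φ(0.560) = 0.712.

power ≈ 0.71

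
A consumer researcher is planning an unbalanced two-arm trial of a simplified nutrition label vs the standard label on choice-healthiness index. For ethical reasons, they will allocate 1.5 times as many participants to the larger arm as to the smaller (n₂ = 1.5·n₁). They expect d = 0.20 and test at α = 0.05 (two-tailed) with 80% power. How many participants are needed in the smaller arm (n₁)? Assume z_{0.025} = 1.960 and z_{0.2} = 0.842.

n₁ = 328

With allocation ratio k = n₂/n₁ = 1.5, Var(x̄₁−x̄₂) = σ²(1/n₁ + 1/(k·n₁)) = σ²·(k+1)/(k·n₁).
So n₁ = (1 + 1/k)·((z_{α/2} + z_β)/d)² = 1.667 × (2.802/0.20)².
n₁ = 1.667 × 196.28 = 327.1.
Round up: n₁ = 328, giving n₂ = 1.5 × 328 = 492.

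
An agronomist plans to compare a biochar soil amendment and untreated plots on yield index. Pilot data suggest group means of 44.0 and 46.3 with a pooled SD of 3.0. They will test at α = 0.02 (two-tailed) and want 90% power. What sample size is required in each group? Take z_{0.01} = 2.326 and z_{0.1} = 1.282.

n = 45 per group

Cohen's d = |M₁ − M₂| / SD_pooled = |44.0 − 46.3| / 3.0 = 2.3 / 3.0 = 0.767.
For two independent groups with equal n: n = 2·((z_{α/2} + z_β) / d)².
z_{α/2} + z_β = 2.326 + 1.282 = 3.608.
n = 2 × (3.608 / 0.767)² = 2 × 4.704² = 2 × 22.13 = 44.3.
Round up to the next whole participant.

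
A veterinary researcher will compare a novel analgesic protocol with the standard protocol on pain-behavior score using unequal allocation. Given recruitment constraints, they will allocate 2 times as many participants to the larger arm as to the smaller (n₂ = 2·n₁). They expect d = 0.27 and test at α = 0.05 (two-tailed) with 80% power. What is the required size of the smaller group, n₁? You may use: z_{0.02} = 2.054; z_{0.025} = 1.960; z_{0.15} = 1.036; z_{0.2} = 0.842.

With allocation ratio k = n₂/n₁ = 2, Var(x̄₁−x̄₂) = σ²(1/n₁ + 1/(k·n₁)) = σ²·(k+1)/(k·n₁).
So n₁ = (1 + 1/k)·((z_{α/2} + z_β)/d)² = 1.500 × (2.802/0.27)².
n₁ = 1.500 × 107.70 = 161.5.
Round up: n₁ = 162, giving n₂ = 2 × 162 = 324.

n₁ = 162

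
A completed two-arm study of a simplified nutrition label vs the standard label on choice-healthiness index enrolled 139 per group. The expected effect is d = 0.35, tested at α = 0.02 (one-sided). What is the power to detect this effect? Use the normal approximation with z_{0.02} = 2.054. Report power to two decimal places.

power ≈ 0.81

For two equal groups, power = Φ(d·√(n/2) − z_{α}).
d·√(n/2) = 0.35 × √(139/2) = 0.35 × 8.337 = 2.918.
z_β = 2.918 − 2.054 = 0.864.
Power = Φ(0.864) = 0.806.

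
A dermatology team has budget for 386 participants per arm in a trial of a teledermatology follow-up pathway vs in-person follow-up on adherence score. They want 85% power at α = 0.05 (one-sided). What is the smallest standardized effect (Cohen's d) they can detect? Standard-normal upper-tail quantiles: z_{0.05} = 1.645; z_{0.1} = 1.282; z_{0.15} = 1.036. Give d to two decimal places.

d_min ≈ 0.19

For two independent groups of n = 386 each: d_min = (z_{α} + z_β)·√(2/n).
z-sum = 1.645 + 1.036 = 2.681.
d_min = 2.681 × √(2/386) = 2.681 × 0.0720 = 0.193.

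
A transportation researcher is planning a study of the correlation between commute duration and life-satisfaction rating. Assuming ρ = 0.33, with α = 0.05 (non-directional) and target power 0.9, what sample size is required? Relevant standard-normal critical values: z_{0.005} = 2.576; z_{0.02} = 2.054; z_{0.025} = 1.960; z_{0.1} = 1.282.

Fisher's z: C = ½·ln((1+r)/(1−r)) = ½·ln(1.9851) = 0.3428.
n = ((z_{α/2} + z_β)/C)² + 3.
(1.960 + 1.282) / 0.3428 = 3.242 / 0.3428 = 9.457.
n = 9.457² + 3 = 89.44 + 3 = 92.4.
Round up.

n = 93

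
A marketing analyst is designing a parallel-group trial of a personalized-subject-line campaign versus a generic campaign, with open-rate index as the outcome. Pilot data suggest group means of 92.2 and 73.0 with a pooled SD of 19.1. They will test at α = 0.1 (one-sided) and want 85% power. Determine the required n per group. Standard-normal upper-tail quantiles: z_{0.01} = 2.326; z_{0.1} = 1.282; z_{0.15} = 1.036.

n = 11 per group

Cohen's d = |M₁ − M₂| / SD_pooled = |92.2 − 73.0| / 19.1 = 19.2 / 19.1 = 1.005.
For two independent groups with equal n: n = 2·((z_{α} + z_β) / d)².
z_{α} + z_β = 1.282 + 1.036 = 2.318.
n = 2 × (2.318 / 1.005)² = 2 × 2.306² = 2 × 5.32 = 10.6.
Round up to the next whole participant.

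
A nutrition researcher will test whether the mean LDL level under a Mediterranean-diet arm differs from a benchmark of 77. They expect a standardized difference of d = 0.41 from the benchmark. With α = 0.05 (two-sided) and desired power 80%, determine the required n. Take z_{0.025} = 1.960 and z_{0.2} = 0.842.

For a one-sample test: n = ((z_{α/2} + z_β) / d)².
z_{α/2} + z_β = 1.960 + 0.842 = 2.802.
n = (2.802 / 0.41)² = 6.834² = 46.71.
Round up.

n = 47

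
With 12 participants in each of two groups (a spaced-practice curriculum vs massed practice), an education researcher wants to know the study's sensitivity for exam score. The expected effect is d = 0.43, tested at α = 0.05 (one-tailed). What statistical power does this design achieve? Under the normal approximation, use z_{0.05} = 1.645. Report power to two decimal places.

power ≈ 0.28

For two equal groups, power = Φ(d·√(n/2) − z_{α}).
d·√(n/2) = 0.43 × √(12/2) = 0.43 × 2.449 = 1.053.
z_β = 1.053 − 1.645 = -0.592.
Power = Φ(-0.592) = 0.277.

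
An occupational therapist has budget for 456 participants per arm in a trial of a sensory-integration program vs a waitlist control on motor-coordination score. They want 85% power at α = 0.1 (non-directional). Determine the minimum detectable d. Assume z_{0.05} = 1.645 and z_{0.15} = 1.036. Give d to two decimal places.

For two independent groups of n = 456 each: d_min = (z_{α/2} + z_β)·√(2/n).
z-sum = 1.645 + 1.036 = 2.681.
d_min = 2.681 × √(2/456) = 2.681 × 0.0662 = 0.178.

d_min ≈ 0.18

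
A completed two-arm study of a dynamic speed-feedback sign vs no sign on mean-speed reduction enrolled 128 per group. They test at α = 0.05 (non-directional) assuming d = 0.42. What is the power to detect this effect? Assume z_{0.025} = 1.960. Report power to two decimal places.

power ≈ 0.92

For two equal groups, power = Φ(d·√(n/2) − z_{α/2}).
d·√(n/2) = 0.42 × √(128/2) = 0.42 × 8.000 = 3.360.
z_β = 3.360 − 1.960 = 1.400.
Power = Φ(1.400) = 0.919.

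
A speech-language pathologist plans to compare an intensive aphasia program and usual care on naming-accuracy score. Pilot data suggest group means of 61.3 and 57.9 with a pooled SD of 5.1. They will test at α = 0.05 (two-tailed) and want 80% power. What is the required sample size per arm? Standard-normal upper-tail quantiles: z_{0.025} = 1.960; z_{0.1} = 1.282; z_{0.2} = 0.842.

Cohen's d = |M₁ − M₂| / SD_pooled = |61.3 − 57.9| / 5.1 = 3.4 / 5.1 = 0.667.
For two independent groups with equal n: n = 2·((z_{α/2} + z_β) / d)².
z_{α/2} + z_β = 1.960 + 0.842 = 2.802.
n = 2 × (2.802 / 0.667)² = 2 × 4.201² = 2 × 17.65 = 35.3.
Round up to the next whole participant.

n = 36 per group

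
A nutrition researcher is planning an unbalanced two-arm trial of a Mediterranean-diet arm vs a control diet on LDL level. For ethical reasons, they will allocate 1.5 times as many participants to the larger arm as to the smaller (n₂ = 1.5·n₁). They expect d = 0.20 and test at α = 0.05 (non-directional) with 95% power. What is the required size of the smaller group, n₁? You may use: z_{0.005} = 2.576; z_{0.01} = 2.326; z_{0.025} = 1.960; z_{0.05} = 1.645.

With allocation ratio k = n₂/n₁ = 1.5, Var(x̄₁−x̄₂) = σ²(1/n₁ + 1/(k·n₁)) = σ²·(k+1)/(k·n₁).
So n₁ = (1 + 1/k)·((z_{α/2} + z_β)/d)² = 1.667 × (3.605/0.20)².
n₁ = 1.667 × 324.90 = 541.5.
Round up: n₁ = 542, giving n₂ = 1.5 × 542 = 813.

n₁ = 542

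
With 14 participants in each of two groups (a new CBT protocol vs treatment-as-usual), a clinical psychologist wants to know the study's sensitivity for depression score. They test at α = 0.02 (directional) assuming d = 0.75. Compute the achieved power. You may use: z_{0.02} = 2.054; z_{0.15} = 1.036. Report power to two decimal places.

power ≈ 0.47

For two equal groups, power = Φ(d·√(n/2) − z_{α}).
d·√(n/2) = 0.75 × √(14/2) = 0.75 × 2.646 = 1.984.
z_β = 1.984 − 2.054 = -0.070.
Power = Φ(-0.070) = 0.472.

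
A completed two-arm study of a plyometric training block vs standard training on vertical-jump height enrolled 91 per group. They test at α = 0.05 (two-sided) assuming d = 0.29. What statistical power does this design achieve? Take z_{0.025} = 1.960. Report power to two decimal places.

power ≈ 0.50

For two equal groups, power = Φ(d·√(n/2) − z_{α/2}).
d·√(n/2) = 0.29 × √(91/2) = 0.29 × 6.745 = 1.956.
z_β = 1.956 − 1.960 = -0.004.
Power = Φ(-0.004) = 0.498.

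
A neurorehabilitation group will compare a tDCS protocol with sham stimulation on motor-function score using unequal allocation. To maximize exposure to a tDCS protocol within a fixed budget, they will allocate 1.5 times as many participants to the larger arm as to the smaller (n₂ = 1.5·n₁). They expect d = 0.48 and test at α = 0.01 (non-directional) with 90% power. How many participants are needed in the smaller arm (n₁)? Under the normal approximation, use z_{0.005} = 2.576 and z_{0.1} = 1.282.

n₁ = 108

With allocation ratio k = n₂/n₁ = 1.5, Var(x̄₁−x̄₂) = σ²(1/n₁ + 1/(k·n₁)) = σ²·(k+1)/(k·n₁).
So n₁ = (1 + 1/k)·((z_{α/2} + z_β)/d)² = 1.667 × (3.858/0.48)².
n₁ = 1.667 × 64.60 = 107.7.
Round up: n₁ = 108, giving n₂ = 1.5 × 108 = 162.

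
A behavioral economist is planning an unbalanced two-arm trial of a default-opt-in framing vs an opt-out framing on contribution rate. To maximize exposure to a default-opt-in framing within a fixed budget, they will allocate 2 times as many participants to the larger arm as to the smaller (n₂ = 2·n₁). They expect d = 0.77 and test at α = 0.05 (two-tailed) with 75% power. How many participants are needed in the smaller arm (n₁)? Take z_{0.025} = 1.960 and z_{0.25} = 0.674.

n₁ = 18

With allocation ratio k = n₂/n₁ = 2, Var(x̄₁−x̄₂) = σ²(1/n₁ + 1/(k·n₁)) = σ²·(k+1)/(k·n₁).
So n₁ = (1 + 1/k)·((z_{α/2} + z_β)/d)² = 1.500 × (2.634/0.77)².
n₁ = 1.500 × 11.70 = 17.6.
Round up: n₁ = 18, giving n₂ = 2 × 18 = 36.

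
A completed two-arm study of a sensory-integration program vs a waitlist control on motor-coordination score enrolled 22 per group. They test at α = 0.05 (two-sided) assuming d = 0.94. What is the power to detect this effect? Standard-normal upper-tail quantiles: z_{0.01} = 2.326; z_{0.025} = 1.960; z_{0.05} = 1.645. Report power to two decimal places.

For two equal groups, power = Φ(d·√(n/2) − z_{α/2}).
d·√(n/2) = 0.94 × √(22/2) = 0.94 × 3.317 = 3.118.
z_β = 3.118 − 1.960 = 1.158.
Power = Φ(1.158) = 0.876.

power ≈ 0.88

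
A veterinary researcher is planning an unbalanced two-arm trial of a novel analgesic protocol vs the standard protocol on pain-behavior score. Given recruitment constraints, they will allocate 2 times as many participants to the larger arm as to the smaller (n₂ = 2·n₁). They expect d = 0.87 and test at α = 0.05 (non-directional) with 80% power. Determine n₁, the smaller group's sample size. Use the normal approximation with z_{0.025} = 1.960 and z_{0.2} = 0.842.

n₁ = 16

With allocation ratio k = n₂/n₁ = 2, Var(x̄₁−x̄₂) = σ²(1/n₁ + 1/(k·n₁)) = σ²·(k+1)/(k·n₁).
So n₁ = (1 + 1/k)·((z_{α/2} + z_β)/d)² = 1.500 × (2.802/0.87)².
n₁ = 1.500 × 10.37 = 15.6.
Round up: n₁ = 16, giving n₂ = 2 × 16 = 32.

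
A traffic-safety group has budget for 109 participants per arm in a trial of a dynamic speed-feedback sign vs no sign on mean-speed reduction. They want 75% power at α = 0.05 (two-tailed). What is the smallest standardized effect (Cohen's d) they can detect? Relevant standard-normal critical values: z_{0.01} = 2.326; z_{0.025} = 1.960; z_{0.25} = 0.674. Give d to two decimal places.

For two independent groups of n = 109 each: d_min = (z_{α/2} + z_β)·√(2/n).
z-sum = 1.960 + 0.674 = 2.634.
d_min = 2.634 × √(2/109) = 2.634 × 0.1355 = 0.357.

d_min ≈ 0.36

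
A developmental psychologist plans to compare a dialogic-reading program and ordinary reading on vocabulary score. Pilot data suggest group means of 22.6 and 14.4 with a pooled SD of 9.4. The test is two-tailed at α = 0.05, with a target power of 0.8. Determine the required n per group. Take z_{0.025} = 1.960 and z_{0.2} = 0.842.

n = 21 per group

Cohen's d = |M₁ − M₂| / SD_pooled = |22.6 − 14.4| / 9.4 = 8.2 / 9.4 = 0.872.
For two independent groups with equal n: n = 2·((z_{α/2} + z_β) / d)².
z_{α/2} + z_β = 1.960 + 0.842 = 2.802.
n = 2 × (2.802 / 0.872)² = 2 × 3.213² = 2 × 10.33 = 20.7.
Round up to the next whole participant.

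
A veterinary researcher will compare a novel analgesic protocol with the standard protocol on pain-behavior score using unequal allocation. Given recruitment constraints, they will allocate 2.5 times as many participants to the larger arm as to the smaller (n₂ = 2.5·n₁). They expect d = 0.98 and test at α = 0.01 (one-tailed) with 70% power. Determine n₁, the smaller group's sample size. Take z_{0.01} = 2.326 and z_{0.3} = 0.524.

With allocation ratio k = n₂/n₁ = 2.5, Var(x̄₁−x̄₂) = σ²(1/n₁ + 1/(k·n₁)) = σ²·(k+1)/(k·n₁).
So n₁ = (1 + 1/k)·((z_{α} + z_β)/d)² = 1.400 × (2.850/0.98)².
n₁ = 1.400 × 8.46 = 11.8.
Round up: n₁ = 12, giving n₂ = 2.5 × 12 = 30.

n₁ = 12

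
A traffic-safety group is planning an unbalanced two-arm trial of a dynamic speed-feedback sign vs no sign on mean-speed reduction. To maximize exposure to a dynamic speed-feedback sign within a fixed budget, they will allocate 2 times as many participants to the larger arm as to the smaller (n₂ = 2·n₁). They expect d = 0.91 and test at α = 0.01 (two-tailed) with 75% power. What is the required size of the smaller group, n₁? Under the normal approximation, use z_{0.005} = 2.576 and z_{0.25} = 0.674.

n₁ = 20

With allocation ratio k = n₂/n₁ = 2, Var(x̄₁−x̄₂) = σ²(1/n₁ + 1/(k·n₁)) = σ²·(k+1)/(k·n₁).
So n₁ = (1 + 1/k)·((z_{α/2} + z_β)/d)² = 1.500 × (3.250/0.91)².
n₁ = 1.500 × 12.76 = 19.1.
Round up: n₁ = 20, giving n₂ = 2 × 20 = 40.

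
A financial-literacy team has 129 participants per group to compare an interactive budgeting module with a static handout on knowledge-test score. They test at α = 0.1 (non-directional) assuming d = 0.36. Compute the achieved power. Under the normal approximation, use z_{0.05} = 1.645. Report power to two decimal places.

For two equal groups, power = Φ(d·√(n/2) − z_{α/2}).
d·√(n/2) = 0.36 × √(129/2) = 0.36 × 8.031 = 2.891.
z_β = 2.891 − 1.645 = 1.246.
Power = Φ(1.246) = 0.894.

power ≈ 0.89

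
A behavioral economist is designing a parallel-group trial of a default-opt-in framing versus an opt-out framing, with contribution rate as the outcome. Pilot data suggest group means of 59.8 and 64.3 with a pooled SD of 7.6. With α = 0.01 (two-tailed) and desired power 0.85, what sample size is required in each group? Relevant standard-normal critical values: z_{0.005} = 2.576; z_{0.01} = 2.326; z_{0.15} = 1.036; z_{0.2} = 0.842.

Cohen's d = |M₁ − M₂| / SD_pooled = |59.8 − 64.3| / 7.6 = 4.5 / 7.6 = 0.592.
For two independent groups with equal n: n = 2·((z_{α/2} + z_β) / d)².
z_{α/2} + z_β = 2.576 + 1.036 = 3.612.
n = 2 × (3.612 / 0.592)² = 2 × 6.101² = 2 × 37.23 = 74.5.
Round up to the next whole participant.

n = 75 per group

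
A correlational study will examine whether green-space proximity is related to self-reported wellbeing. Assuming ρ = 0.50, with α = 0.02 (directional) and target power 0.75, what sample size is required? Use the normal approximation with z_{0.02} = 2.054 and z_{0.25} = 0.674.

n = 28

Fisher's z: C = ½·ln((1+r)/(1−r)) = ½·ln(3.0000) = 0.5493.
n = ((z_{α} + z_β)/C)² + 3.
(2.054 + 0.674) / 0.5493 = 2.728 / 0.5493 = 4.966.
n = 4.966² + 3 = 24.66 + 3 = 27.7.
Round up.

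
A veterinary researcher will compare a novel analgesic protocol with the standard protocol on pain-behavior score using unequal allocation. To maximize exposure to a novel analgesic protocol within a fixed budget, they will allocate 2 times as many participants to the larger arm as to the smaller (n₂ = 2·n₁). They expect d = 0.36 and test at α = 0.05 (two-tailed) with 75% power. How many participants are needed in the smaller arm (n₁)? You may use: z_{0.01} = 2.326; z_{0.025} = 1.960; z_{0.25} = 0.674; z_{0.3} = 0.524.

n₁ = 81

With allocation ratio k = n₂/n₁ = 2, Var(x̄₁−x̄₂) = σ²(1/n₁ + 1/(k·n₁)) = σ²·(k+1)/(k·n₁).
So n₁ = (1 + 1/k)·((z_{α/2} + z_β)/d)² = 1.500 × (2.634/0.36)².
n₁ = 1.500 × 53.53 = 80.3.
Round up: n₁ = 81, giving n₂ = 2 × 81 = 162.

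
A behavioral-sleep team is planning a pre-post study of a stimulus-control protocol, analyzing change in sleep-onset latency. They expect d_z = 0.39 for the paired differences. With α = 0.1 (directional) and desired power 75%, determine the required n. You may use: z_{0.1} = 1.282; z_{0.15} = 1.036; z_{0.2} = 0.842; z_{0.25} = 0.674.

For a paired (one-sample on differences) test: n = ((z_{α} + z_β) / d)².
z_{α} + z_β = 1.282 + 0.674 = 1.956.
n = (1.956 / 0.39)² = 5.015² = 25.15.
Round up.

n = 26 pairs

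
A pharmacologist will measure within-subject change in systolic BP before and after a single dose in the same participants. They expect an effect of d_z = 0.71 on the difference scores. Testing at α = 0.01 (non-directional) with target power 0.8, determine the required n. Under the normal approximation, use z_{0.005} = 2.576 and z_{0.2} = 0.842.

For a paired (one-sample on differences) test: n = ((z_{α/2} + z_β) / d)².
z_{α/2} + z_β = 2.576 + 0.842 = 3.418.
n = (3.418 / 0.71)² = 4.814² = 23.18.
Round up.

n = 24 pairs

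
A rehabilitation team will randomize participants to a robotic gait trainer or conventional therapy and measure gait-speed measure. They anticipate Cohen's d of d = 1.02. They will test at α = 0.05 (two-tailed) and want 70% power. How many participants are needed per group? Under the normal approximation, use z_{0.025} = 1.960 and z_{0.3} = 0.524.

For two independent groups with equal n: n = 2·((z_{α/2} + z_β) / d)².
z_{α/2} + z_β = 1.960 + 0.524 = 2.484.
n = 2 × (2.484 / 1.02)² = 2 × 2.435² = 2 × 5.93 = 11.9.
Round up to the next whole participant.

n = 12 per group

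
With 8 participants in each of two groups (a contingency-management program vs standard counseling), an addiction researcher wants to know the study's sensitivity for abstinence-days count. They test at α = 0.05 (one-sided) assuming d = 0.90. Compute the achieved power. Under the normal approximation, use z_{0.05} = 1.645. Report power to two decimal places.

For two equal groups, power = Φ(d·√(n/2) − z_{α}).
d·√(n/2) = 0.90 × √(8/2) = 0.90 × 2.000 = 1.800.
z_β = 1.800 − 1.645 = 0.155.
Power = Φ(0.155) = 0.562.

power ≈ 0.56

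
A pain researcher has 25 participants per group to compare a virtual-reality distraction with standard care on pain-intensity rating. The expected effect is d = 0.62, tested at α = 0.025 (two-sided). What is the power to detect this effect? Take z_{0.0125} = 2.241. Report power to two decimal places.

power ≈ 0.48

For two equal groups, power = Φ(d·√(n/2) − z_{α/2}).
d·√(n/2) = 0.62 × √(25/2) = 0.62 × 3.536 = 2.192.
z_β = 2.192 − 2.241 = -0.049.
Power = Φ(-0.049) = 0.480.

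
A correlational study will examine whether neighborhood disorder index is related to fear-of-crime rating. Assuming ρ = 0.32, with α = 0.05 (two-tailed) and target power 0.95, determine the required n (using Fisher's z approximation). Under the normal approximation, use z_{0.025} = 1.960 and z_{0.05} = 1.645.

n = 122

Fisher's z: C = ½·ln((1+r)/(1−r)) = ½·ln(1.9412) = 0.3316.
n = ((z_{α/2} + z_β)/C)² + 3.
(1.960 + 1.645) / 0.3316 = 3.605 / 0.3316 = 10.872.
n = 10.872² + 3 = 118.19 + 3 = 121.2.
Round up.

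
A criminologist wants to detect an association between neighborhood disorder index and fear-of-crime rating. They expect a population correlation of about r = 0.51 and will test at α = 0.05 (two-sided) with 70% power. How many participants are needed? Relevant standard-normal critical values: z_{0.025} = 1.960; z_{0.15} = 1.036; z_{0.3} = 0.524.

n = 23

Fisher's z: C = ½·ln((1+r)/(1−r)) = ½·ln(3.0816) = 0.5627.
n = ((z_{α/2} + z_β)/C)² + 3.
(1.960 + 0.524) / 0.5627 = 2.484 / 0.5627 = 4.414.
n = 4.414² + 3 = 19.49 + 3 = 22.5.
Round up.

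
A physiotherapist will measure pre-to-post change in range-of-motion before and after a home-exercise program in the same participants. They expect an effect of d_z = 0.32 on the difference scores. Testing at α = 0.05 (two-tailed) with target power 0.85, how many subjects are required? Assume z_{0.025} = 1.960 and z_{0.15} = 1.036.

n = 88 pairs

For a paired (one-sample on differences) test: n = ((z_{α/2} + z_β) / d)².
z_{α/2} + z_β = 1.960 + 1.036 = 2.996.
n = (2.996 / 0.32)² = 9.362² = 87.66.
Round up.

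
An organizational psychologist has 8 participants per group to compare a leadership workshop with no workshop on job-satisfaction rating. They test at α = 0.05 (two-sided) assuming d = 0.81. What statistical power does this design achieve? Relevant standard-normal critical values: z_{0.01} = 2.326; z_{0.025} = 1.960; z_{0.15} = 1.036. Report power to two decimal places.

For two equal groups, power = Φ(d·√(n/2) − z_{α/2}).
d·√(n/2) = 0.81 × √(8/2) = 0.81 × 2.000 = 1.620.
z_β = 1.620 − 1.960 = -0.340.
Power = Φ(-0.340) = 0.367.

power ≈ 0.37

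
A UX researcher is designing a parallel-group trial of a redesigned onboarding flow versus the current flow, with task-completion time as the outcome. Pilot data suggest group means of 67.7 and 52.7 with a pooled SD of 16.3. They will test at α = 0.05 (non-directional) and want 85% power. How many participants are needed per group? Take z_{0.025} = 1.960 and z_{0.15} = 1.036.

n = 22 per group

Cohen's d = |M₁ − M₂| / SD_pooled = |67.7 − 52.7| / 16.3 = 15.0 / 16.3 = 0.920.
For two independent groups with equal n: n = 2·((z_{α/2} + z_β) / d)².
z_{α/2} + z_β = 1.960 + 1.036 = 2.996.
n = 2 × (2.996 / 0.920)² = 2 × 3.257² = 2 × 10.60 = 21.2.
Round up to the next whole participant.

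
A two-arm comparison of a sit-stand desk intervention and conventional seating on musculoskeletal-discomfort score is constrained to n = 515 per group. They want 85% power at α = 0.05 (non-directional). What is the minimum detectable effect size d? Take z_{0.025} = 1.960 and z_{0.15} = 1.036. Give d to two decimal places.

For two independent groups of n = 515 each: d_min = (z_{α/2} + z_β)·√(2/n).
z-sum = 1.960 + 1.036 = 2.996.
d_min = 2.996 × √(2/515) = 2.996 × 0.0623 = 0.187.

d_min ≈ 0.19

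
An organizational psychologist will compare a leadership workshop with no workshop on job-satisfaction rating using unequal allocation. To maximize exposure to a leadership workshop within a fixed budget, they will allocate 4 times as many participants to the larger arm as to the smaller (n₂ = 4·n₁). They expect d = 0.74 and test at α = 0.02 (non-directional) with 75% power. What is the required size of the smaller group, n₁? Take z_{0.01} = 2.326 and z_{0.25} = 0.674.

n₁ = 21

With allocation ratio k = n₂/n₁ = 4, Var(x̄₁−x̄₂) = σ²(1/n₁ + 1/(k·n₁)) = σ²·(k+1)/(k·n₁).
So n₁ = (1 + 1/k)·((z_{α/2} + z_β)/d)² = 1.250 × (3.000/0.74)².
n₁ = 1.250 × 16.44 = 20.5.
Round up: n₁ = 21, giving n₂ = 4 × 21 = 84.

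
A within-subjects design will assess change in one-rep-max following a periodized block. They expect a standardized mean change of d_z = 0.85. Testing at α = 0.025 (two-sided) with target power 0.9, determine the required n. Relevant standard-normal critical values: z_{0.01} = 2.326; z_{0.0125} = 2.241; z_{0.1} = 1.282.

n = 18 pairs

For a paired (one-sample on differences) test: n = ((z_{α/2} + z_β) / d)².
z_{α/2} + z_β = 2.241 + 1.282 = 3.523.
n = (3.523 / 0.85)² = 4.145² = 17.18.
Round up.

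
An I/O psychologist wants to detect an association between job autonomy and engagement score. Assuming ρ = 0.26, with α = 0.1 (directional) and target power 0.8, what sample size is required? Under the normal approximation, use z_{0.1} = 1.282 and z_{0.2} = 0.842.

n = 67

Fisher's z: C = ½·ln((1+r)/(1−r)) = ½·ln(1.7027) = 0.2661.
n = ((z_{α} + z_β)/C)² + 3.
(1.282 + 0.842) / 0.2661 = 2.124 / 0.2661 = 7.982.
n = 7.982² + 3 = 63.71 + 3 = 66.7.
Round up.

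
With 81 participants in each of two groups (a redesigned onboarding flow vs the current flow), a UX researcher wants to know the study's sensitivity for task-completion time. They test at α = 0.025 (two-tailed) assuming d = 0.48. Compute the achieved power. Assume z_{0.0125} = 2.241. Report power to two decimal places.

For two equal groups, power = Φ(d·√(n/2) − z_{α/2}).
d·√(n/2) = 0.48 × √(81/2) = 0.48 × 6.364 = 3.055.
z_β = 3.055 − 2.241 = 0.814.
Power = Φ(0.814) = 0.792.

power ≈ 0.79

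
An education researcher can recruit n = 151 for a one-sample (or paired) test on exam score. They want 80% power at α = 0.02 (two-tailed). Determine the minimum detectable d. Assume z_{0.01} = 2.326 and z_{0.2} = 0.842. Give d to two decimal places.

For a single sample (or paired design) of n = 151: d_min = (z_{α/2} + z_β)/√n.
z-sum = 2.326 + 0.842 = 3.168.
d_min = 3.168 / √151 = 3.168 / 12.288 = 0.258.

d_min ≈ 0.26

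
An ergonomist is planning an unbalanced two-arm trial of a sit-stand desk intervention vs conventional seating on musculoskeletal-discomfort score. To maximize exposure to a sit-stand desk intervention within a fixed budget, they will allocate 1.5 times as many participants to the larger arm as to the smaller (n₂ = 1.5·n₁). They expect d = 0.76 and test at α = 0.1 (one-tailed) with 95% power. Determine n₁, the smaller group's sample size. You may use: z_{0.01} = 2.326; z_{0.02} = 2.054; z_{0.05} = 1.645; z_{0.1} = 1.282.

n₁ = 25

With allocation ratio k = n₂/n₁ = 1.5, Var(x̄₁−x̄₂) = σ²(1/n₁ + 1/(k·n₁)) = σ²·(k+1)/(k·n₁).
So n₁ = (1 + 1/k)·((z_{α} + z_β)/d)² = 1.667 × (2.927/0.76)².
n₁ = 1.667 × 14.83 = 24.7.
Round up: n₁ = 25, giving n₂ = ⌈1.5 × 25⌉ = ⌈37.5⌉ = 38.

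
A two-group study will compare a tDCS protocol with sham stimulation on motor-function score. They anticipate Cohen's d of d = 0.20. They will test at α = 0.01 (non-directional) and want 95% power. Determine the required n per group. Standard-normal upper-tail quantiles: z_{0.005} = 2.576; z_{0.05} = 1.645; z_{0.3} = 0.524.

n = 891 per group

For two independent groups with equal n: n = 2·((z_{α/2} + z_β) / d)².
z_{α/2} + z_β = 2.576 + 1.645 = 4.221.
n = 2 × (4.221 / 0.20)² = 2 × 21.105² = 2 × 445.42 = 890.8.
Round up to the next whole participant.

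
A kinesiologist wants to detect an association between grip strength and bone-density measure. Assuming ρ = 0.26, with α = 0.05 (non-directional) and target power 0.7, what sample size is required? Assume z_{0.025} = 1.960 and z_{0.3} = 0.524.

Fisher's z: C = ½·ln((1+r)/(1−r)) = ½·ln(1.7027) = 0.2661.
n = ((z_{α/2} + z_β)/C)² + 3.
(1.960 + 0.524) / 0.2661 = 2.484 / 0.2661 = 9.335.
n = 9.335² + 3 = 87.14 + 3 = 90.1.
Round up.

n = 91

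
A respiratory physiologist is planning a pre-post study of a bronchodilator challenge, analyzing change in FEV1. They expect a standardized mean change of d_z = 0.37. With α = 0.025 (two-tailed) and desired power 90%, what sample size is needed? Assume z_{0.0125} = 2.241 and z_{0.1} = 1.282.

n = 91 pairs

For a paired (one-sample on differences) test: n = ((z_{α/2} + z_β) / d)².
z_{α/2} + z_β = 2.241 + 1.282 = 3.523.
n = (3.523 / 0.37)² = 9.522² = 90.66.
Round up.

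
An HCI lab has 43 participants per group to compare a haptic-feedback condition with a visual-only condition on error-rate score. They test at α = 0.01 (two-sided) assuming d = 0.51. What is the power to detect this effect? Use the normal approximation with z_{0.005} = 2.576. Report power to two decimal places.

For two equal groups, power = Φ(d·√(n/2) − z_{α/2}).
d·√(n/2) = 0.51 × √(43/2) = 0.51 × 4.637 = 2.365.
z_β = 2.365 − 2.576 = -0.211.
Power = Φ(-0.211) = 0.416.

power ≈ 0.42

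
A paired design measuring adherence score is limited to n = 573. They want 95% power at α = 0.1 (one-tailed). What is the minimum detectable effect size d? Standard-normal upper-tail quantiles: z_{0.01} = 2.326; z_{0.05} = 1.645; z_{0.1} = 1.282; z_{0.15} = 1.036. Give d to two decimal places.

d_min ≈ 0.12

For a single sample (or paired design) of n = 573: d_min = (z_{α} + z_β)/√n.
z-sum = 1.282 + 1.645 = 2.927.
d_min = 2.927 / √573 = 2.927 / 23.937 = 0.122.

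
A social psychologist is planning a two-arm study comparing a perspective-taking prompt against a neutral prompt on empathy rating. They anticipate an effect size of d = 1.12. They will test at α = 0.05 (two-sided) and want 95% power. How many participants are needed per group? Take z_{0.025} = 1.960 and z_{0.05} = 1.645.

For two independent groups with equal n: n = 2·((z_{α/2} + z_β) / d)².
z_{α/2} + z_β = 1.960 + 1.645 = 3.605.
n = 2 × (3.605 / 1.12)² = 2 × 3.219² = 2 × 10.36 = 20.7.
Round up to the next whole participant.

n = 21 per group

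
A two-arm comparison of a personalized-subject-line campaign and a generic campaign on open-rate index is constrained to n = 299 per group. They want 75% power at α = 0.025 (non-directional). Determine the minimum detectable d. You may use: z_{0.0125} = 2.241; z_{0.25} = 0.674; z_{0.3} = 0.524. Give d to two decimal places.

d_min ≈ 0.24

For two independent groups of n = 299 each: d_min = (z_{α/2} + z_β)·√(2/n).
z-sum = 2.241 + 0.674 = 2.915.
d_min = 2.915 × √(2/299) = 2.915 × 0.0818 = 0.238.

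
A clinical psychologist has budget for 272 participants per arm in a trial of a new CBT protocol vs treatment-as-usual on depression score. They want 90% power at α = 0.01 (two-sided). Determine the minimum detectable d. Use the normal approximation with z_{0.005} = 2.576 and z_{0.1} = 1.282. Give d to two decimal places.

For two independent groups of n = 272 each: d_min = (z_{α/2} + z_β)·√(2/n).
z-sum = 2.576 + 1.282 = 3.858.
d_min = 3.858 × √(2/272) = 3.858 × 0.0857 = 0.331.

d_min ≈ 0.33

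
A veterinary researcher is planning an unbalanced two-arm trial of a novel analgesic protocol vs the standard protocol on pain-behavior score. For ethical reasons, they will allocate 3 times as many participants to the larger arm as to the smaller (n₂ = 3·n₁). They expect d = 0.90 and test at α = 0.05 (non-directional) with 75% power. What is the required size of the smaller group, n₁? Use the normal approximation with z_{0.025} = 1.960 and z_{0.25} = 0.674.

With allocation ratio k = n₂/n₁ = 3, Var(x̄₁−x̄₂) = σ²(1/n₁ + 1/(k·n₁)) = σ²·(k+1)/(k·n₁).
So n₁ = (1 + 1/k)·((z_{α/2} + z_β)/d)² = 1.333 × (2.634/0.90)².
n₁ = 1.333 × 8.57 = 11.4.
Round up: n₁ = 12, giving n₂ = 3 × 12 = 36.

n₁ = 12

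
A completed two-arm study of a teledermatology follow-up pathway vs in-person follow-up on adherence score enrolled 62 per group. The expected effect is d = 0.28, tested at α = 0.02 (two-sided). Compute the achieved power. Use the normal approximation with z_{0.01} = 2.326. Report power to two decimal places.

For two equal groups, power = Φ(d·√(n/2) − z_{α/2}).
d·√(n/2) = 0.28 × √(62/2) = 0.28 × 5.568 = 1.559.
z_β = 1.559 − 2.326 = -0.767.
Power = Φ(-0.767) = 0.222.

power ≈ 0.22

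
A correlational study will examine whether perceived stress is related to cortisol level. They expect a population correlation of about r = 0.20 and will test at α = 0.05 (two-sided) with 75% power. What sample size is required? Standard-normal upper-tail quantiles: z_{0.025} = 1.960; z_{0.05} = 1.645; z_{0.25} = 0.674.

n = 172

Fisher's z: C = ½·ln((1+r)/(1−r)) = ½·ln(1.5000) = 0.2027.
n = ((z_{α/2} + z_β)/C)² + 3.
(1.960 + 0.674) / 0.2027 = 2.634 / 0.2027 = 12.995.
n = 12.995² + 3 = 168.86 + 3 = 171.9.
Round up.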